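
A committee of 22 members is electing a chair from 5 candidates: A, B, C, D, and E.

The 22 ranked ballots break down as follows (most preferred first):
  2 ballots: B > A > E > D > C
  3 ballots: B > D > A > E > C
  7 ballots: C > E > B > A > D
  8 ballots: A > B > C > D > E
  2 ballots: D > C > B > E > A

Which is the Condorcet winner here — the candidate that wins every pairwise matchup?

B

B vs A: 14–8
B vs C: 13–9
B vs D: 20–2
B vs E: 15–7
B beats every other candidate.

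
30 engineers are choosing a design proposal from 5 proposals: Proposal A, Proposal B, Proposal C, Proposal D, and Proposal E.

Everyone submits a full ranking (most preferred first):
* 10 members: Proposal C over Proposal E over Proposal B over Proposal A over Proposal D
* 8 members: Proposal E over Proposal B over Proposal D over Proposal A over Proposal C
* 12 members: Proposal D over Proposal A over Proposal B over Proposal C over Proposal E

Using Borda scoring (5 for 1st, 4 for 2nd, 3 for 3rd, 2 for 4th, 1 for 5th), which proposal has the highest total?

Proposal B

Proposal A: 10×2 + 8×2 + 12×4 = 84
Proposal B: 10×3 + 8×4 + 12×3 = 98
Proposal C: 10×5 + 8×1 + 12×2 = 82
Proposal D: 10×1 + 8×3 + 12×5 = 94
Proposal E: 10×4 + 8×5 + 12×1 = 92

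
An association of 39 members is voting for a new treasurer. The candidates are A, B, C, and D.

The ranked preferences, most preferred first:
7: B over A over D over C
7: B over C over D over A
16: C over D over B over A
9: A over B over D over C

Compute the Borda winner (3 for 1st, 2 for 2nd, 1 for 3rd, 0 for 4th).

B

A: 7×2 + 7×0 + 16×0 + 9×3 = 41
B: 7×3 + 7×3 + 16×1 + 9×2 = 76
C: 7×0 + 7×2 + 16×3 + 9×0 = 62
D: 7×1 + 7×1 + 16×2 + 9×1 = 55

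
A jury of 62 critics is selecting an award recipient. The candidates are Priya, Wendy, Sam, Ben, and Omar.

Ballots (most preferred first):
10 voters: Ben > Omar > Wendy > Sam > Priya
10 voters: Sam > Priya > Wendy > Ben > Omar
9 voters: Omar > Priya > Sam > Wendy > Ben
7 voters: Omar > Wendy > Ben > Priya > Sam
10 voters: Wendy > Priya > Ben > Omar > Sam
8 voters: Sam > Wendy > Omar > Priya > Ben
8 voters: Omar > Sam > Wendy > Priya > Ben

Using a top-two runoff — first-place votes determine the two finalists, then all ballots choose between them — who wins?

Round 1 first-place votes: Priya 0, Wendy 10, Sam 18, Ben 10, Omar 24. Omar and Sam advance.
Runoff: Omar is ranked above Sam on 44 ballots, Sam above Omar on 18.

Omar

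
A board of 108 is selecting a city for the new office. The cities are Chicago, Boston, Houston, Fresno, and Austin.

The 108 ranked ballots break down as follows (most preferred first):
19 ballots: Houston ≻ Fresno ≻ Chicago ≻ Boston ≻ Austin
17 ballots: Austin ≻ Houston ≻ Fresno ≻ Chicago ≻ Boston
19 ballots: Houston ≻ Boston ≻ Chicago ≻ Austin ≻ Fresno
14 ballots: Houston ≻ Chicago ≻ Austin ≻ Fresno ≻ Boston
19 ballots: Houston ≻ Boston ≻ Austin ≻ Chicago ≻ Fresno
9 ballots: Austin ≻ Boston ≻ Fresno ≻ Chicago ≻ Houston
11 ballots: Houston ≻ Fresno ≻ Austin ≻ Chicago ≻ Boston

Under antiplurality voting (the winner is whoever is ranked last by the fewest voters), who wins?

Last-place votes: Chicago 0, Boston 42, Houston 9, Fresno 38, Austin 19.

Chicago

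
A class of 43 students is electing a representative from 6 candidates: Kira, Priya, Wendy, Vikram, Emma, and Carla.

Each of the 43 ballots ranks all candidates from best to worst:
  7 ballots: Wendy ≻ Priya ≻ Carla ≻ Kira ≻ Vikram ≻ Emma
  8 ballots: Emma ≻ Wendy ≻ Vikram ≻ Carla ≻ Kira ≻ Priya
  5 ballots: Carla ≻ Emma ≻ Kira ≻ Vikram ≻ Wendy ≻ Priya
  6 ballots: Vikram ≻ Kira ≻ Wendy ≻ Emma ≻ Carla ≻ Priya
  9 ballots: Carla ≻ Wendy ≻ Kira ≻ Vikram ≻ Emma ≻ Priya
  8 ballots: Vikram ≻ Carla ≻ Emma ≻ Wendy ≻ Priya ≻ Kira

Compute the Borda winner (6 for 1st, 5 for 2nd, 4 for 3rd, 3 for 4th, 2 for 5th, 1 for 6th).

Carla

Kira: 7×3 + 8×2 + 5×4 + 6×5 + 9×4 + 8×1 = 131
Priya: 7×5 + 8×1 + 5×1 + 6×1 + 9×1 + 8×2 = 79
Wendy: 7×6 + 8×5 + 5×2 + 6×4 + 9×5 + 8×3 = 185
Vikram: 7×2 + 8×4 + 5×3 + 6×6 + 9×3 + 8×6 = 172
Emma: 7×1 + 8×6 + 5×5 + 6×3 + 9×2 + 8×4 = 148
Carla: 7×4 + 8×3 + 5×6 + 6×2 + 9×6 + 8×5 = 188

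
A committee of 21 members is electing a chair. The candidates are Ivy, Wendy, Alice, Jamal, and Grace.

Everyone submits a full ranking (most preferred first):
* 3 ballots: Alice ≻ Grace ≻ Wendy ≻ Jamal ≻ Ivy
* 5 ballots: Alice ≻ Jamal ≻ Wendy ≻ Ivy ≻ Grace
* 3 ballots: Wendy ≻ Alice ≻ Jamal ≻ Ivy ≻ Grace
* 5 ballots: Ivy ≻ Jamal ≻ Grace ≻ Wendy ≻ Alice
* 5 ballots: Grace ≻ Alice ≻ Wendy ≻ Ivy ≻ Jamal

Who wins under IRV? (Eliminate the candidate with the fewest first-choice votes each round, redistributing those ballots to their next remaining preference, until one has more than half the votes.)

Alice

Round 1: Ivy 5, Wendy 3, Alice 8, Jamal 0, Grace 5. Jamal eliminated.
Round 2: Ivy 5, Wendy 3, Alice 8, Grace 5. Wendy eliminated.
Round 3: Ivy 5, Alice 11, Grace 5. Alice has a majority (≥11).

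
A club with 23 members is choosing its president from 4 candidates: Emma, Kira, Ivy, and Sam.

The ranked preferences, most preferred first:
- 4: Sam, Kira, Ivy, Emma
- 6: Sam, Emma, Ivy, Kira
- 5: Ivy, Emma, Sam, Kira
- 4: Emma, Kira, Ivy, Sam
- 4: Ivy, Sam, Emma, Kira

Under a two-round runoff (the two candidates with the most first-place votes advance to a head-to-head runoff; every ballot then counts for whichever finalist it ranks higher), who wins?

Round 1 first-place votes: Emma 4, Kira 0, Ivy 9, Sam 10. Sam and Ivy advance.
Runoff: Sam is ranked above Ivy on 10 ballots, Ivy above Sam on 13.

Ivy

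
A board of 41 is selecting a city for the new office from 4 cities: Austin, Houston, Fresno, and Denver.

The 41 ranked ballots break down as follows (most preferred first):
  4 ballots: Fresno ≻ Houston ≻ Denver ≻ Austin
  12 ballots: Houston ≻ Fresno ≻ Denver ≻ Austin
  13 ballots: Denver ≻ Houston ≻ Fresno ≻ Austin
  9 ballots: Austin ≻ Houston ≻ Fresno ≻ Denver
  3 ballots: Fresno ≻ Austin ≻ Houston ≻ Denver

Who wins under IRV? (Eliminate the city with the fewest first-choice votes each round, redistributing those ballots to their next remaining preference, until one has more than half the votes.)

Houston

Round 1: Austin 9, Houston 12, Fresno 7, Denver 13. Fresno eliminated.
Round 2: Austin 12, Houston 16, Denver 13. Austin eliminated.
Round 3: Houston 28, Denver 13. Houston has a majority (≥21).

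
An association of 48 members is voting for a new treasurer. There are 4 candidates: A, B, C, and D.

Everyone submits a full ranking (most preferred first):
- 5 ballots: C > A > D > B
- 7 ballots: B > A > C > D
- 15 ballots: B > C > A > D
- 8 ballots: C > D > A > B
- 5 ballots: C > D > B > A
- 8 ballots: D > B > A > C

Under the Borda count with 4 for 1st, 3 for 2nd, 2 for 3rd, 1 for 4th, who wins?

C

A: 5×3 + 7×3 + 15×2 + 8×2 + 5×1 + 8×2 = 103
B: 5×1 + 7×4 + 15×4 + 8×1 + 5×2 + 8×3 = 135
C: 5×4 + 7×2 + 15×3 + 8×4 + 5×4 + 8×1 = 139
D: 5×2 + 7×1 + 15×1 + 8×3 + 5×3 + 8×4 = 103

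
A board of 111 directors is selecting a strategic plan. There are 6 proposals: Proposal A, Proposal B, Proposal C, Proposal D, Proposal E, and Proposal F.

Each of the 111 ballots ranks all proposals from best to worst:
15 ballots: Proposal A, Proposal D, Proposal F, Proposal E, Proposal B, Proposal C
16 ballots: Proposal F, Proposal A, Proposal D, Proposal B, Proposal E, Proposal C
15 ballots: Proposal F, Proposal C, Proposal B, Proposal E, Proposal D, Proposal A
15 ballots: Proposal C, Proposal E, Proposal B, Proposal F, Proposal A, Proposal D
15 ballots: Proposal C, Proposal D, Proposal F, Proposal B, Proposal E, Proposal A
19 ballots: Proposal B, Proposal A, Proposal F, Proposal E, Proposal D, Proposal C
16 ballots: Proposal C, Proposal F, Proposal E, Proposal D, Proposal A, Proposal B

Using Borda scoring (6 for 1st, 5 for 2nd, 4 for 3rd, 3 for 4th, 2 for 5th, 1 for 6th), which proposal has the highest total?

Proposal A: 15×6 + 16×5 + 15×1 + 15×2 + 15×1 + 19×5 + 16×2 = 357
Proposal B: 15×2 + 16×3 + 15×4 + 15×4 + 15×3 + 19×6 + 16×1 = 373
Proposal C: 15×1 + 16×1 + 15×5 + 15×6 + 15×6 + 19×1 + 16×6 = 401
Proposal D: 15×5 + 16×4 + 15×2 + 15×1 + 15×5 + 19×2 + 16×3 = 345
Proposal E: 15×3 + 16×2 + 15×3 + 15×5 + 15×2 + 19×3 + 16×4 = 348
Proposal F: 15×4 + 16×6 + 15×6 + 15×3 + 15×4 + 19×4 + 16×5 = 507

Proposal F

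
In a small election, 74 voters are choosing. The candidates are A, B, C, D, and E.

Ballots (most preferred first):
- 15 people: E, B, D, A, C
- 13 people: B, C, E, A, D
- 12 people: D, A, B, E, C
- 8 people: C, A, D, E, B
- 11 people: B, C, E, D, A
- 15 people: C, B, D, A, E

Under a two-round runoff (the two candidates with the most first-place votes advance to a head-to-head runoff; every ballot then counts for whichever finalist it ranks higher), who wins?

Round 1 first-place votes: A 0, B 24, C 23, D 12, E 15. B and C advance.
Runoff: B is ranked above C on 51 ballots, C above B on 23.

B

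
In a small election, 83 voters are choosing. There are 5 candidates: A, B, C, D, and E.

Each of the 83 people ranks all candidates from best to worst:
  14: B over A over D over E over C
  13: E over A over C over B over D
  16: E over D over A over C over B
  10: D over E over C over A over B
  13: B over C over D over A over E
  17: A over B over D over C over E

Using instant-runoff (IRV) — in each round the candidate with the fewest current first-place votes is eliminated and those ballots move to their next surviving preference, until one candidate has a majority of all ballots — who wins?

Round 1: A 17, B 27, C 0, D 10, E 29. C eliminated.
Round 2: A 17, B 27, D 10, E 29. D eliminated.
Round 3: A 17, B 27, E 39. A eliminated.
Round 4: B 44, E 39. B has a majority (≥42).

B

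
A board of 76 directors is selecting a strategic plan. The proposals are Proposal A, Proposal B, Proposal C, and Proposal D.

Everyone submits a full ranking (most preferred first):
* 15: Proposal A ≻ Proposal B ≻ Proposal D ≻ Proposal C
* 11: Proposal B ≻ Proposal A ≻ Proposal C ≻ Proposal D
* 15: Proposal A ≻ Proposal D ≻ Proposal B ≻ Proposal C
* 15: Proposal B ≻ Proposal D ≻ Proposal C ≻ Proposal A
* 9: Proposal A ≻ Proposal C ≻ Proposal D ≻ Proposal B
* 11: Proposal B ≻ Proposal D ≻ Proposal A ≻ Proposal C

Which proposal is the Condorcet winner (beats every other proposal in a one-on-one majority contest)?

Proposal A vs Proposal B: 39–37
Proposal A vs Proposal C: 61–15
Proposal A vs Proposal D: 50–26
Proposal A beats every other proposal.

Proposal A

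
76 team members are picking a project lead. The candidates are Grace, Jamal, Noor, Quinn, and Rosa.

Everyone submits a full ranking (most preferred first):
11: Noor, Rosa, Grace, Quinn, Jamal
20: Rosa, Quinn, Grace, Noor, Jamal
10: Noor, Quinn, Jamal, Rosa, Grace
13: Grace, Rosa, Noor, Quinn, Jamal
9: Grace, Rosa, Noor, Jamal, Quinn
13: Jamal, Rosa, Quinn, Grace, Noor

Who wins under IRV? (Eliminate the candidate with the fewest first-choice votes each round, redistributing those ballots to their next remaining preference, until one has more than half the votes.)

Rosa

Round 1: Grace 22, Jamal 13, Noor 21, Quinn 0, Rosa 20. Quinn eliminated.
Round 2: Grace 22, Jamal 13, Noor 21, Rosa 20. Jamal eliminated.
Round 3: Grace 22, Noor 21, Rosa 33. Noor eliminated.
Round 4: Grace 22, Rosa 54. Rosa has a majority (≥39).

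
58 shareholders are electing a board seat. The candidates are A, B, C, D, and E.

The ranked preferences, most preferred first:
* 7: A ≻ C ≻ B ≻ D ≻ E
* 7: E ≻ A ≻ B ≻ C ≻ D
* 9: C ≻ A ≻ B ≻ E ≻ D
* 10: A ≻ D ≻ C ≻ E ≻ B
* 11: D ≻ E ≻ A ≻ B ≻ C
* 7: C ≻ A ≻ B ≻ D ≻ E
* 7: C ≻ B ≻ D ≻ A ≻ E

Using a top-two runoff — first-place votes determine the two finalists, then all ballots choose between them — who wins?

A

Round 1 first-place votes: A 17, B 0, C 23, D 11, E 7. C and A advance.
Runoff: C is ranked above A on 23 ballots, A above C on 35.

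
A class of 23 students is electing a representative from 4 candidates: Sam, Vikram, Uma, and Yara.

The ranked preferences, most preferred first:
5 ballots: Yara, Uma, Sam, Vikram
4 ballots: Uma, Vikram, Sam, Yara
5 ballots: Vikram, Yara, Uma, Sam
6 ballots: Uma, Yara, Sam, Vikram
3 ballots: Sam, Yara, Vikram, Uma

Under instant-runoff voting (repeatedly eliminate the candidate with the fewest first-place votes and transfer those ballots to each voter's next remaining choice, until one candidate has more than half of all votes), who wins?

Round 1: Sam 3, Vikram 5, Uma 10, Yara 5. Sam eliminated.
Round 2: Vikram 5, Uma 10, Yara 8. Vikram eliminated.
Round 3: Uma 10, Yara 13. Yara has a majority (≥12).

Yara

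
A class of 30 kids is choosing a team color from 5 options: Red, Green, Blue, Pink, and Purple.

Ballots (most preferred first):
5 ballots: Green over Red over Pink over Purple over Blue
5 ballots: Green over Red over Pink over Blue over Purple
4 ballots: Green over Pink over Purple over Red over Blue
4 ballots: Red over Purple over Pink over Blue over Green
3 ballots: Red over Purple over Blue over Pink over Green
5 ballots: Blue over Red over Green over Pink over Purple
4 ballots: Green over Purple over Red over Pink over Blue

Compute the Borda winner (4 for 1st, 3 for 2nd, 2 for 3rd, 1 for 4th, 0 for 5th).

Red

Red: 5×3 + 5×3 + 4×1 + 4×4 + 3×4 + 5×3 + 4×2 = 85
Green: 5×4 + 5×4 + 4×4 + 4×0 + 3×0 + 5×2 + 4×4 = 82
Blue: 5×0 + 5×1 + 4×0 + 4×1 + 3×2 + 5×4 + 4×0 = 35
Pink: 5×2 + 5×2 + 4×3 + 4×2 + 3×1 + 5×1 + 4×1 = 52
Purple: 5×1 + 5×0 + 4×2 + 4×3 + 3×3 + 5×0 + 4×3 = 46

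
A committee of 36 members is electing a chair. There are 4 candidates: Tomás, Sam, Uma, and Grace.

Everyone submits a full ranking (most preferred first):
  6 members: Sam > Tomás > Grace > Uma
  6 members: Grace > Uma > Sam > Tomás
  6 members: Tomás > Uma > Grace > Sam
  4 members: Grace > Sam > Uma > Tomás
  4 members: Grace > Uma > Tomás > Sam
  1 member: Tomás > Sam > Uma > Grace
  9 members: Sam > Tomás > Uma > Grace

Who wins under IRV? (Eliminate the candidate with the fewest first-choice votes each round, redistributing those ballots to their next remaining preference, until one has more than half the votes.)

Grace

Round 1: Tomás 7, Sam 15, Uma 0, Grace 14. Uma eliminated.
Round 2: Tomás 7, Sam 15, Grace 14. Tomás eliminated.
Round 3: Sam 16, Grace 20. Grace has a majority (≥19).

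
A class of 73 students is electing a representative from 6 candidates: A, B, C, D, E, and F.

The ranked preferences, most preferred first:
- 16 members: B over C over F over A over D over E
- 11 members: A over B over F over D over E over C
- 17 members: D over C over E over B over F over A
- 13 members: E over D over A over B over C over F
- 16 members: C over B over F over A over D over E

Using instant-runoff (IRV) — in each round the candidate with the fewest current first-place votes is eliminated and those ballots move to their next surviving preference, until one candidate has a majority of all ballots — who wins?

B

Round 1: A 11, B 16, C 16, D 17, E 13, F 0. F eliminated.
Round 2: A 11, B 16, C 16, D 17, E 13. A eliminated.
Round 3: B 27, C 16, D 17, E 13. E eliminated.
Round 4: B 27, C 16, D 30. C eliminated.
Round 5: B 43, D 30. B has a majority (≥37).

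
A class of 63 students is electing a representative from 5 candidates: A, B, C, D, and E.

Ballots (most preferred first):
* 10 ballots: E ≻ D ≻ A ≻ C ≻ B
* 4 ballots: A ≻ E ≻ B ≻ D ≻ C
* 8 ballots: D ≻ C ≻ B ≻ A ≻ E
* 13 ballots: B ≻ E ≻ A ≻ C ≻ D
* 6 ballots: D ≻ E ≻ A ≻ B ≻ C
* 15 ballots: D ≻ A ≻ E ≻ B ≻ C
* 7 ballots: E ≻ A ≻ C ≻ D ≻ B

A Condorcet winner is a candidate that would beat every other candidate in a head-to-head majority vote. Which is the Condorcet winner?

E

E vs A: 36–27
E vs B: 42–21
E vs C: 55–8
E vs D: 34–29
E beats every other candidate.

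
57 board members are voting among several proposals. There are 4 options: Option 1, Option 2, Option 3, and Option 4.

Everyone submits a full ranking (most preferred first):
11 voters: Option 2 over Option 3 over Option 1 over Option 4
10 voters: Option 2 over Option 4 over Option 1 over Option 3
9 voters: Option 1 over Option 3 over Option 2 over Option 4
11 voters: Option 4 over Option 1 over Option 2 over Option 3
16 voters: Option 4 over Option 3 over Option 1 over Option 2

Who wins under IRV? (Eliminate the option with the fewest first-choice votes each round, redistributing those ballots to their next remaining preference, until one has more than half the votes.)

Option 2

Round 1: Option 1 9, Option 2 21, Option 3 0, Option 4 27. Option 3 eliminated.
Round 2: Option 1 9, Option 2 21, Option 4 27. Option 1 eliminated.
Round 3: Option 2 30, Option 4 27. Option 2 has a majority (≥29).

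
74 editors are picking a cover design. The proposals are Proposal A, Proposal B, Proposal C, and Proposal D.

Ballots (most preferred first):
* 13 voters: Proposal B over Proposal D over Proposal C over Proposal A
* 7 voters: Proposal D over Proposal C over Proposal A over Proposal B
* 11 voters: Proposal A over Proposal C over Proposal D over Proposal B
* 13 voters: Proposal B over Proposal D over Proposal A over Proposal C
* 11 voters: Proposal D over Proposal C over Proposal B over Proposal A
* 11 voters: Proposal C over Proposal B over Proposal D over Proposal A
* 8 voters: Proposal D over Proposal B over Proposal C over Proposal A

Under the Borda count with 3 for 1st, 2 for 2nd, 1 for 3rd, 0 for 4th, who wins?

Proposal D

Proposal A: 13×0 + 7×1 + 11×3 + 13×1 + 11×0 + 11×0 + 8×0 = 53
Proposal B: 13×3 + 7×0 + 11×0 + 13×3 + 11×1 + 11×2 + 8×2 = 127
Proposal C: 13×1 + 7×2 + 11×2 + 13×0 + 11×2 + 11×3 + 8×1 = 112
Proposal D: 13×2 + 7×3 + 11×1 + 13×2 + 11×3 + 11×1 + 8×3 = 152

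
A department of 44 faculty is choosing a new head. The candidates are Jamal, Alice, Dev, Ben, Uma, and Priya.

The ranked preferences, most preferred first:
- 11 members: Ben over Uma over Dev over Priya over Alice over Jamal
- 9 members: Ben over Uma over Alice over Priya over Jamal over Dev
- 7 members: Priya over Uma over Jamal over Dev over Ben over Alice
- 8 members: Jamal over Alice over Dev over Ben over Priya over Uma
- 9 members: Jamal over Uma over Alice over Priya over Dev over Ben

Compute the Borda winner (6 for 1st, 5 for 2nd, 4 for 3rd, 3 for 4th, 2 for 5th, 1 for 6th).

Jamal: 11×1 + 9×2 + 7×4 + 8×6 + 9×6 = 159
Alice: 11×2 + 9×4 + 7×1 + 8×5 + 9×4 = 141
Dev: 11×4 + 9×1 + 7×3 + 8×4 + 9×2 = 124
Ben: 11×6 + 9×6 + 7×2 + 8×3 + 9×1 = 167
Uma: 11×5 + 9×5 + 7×5 + 8×1 + 9×5 = 188
Priya: 11×3 + 9×3 + 7×6 + 8×2 + 9×3 = 145

Uma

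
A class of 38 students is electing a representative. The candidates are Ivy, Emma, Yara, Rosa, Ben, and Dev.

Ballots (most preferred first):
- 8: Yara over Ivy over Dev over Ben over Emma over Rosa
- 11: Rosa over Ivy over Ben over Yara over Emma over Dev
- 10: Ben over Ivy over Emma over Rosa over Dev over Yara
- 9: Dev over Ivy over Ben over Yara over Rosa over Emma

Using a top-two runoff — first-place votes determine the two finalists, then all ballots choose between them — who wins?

Ben

Round 1 first-place votes: Ivy 0, Emma 0, Yara 8, Rosa 11, Ben 10, Dev 9. Rosa and Ben advance.
Runoff: Rosa is ranked above Ben on 11 ballots, Ben above Rosa on 27.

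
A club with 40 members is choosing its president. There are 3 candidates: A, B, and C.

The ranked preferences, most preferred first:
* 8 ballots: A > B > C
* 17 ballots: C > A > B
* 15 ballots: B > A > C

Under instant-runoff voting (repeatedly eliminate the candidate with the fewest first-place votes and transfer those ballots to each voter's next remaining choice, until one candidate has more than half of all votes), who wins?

B

Round 1: A 8, B 15, C 17. A eliminated.
Round 2: B 23, C 17. B has a majority (≥21).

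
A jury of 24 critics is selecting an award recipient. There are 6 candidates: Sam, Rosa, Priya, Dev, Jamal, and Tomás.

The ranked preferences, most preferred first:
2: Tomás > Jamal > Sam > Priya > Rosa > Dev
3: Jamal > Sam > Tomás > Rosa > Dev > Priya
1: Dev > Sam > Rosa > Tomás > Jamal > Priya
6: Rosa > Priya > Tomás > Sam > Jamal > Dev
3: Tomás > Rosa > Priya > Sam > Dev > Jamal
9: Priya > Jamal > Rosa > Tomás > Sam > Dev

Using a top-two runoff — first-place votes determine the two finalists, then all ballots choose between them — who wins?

Rosa

Round 1 first-place votes: Sam 0, Rosa 6, Priya 9, Dev 1, Jamal 3, Tomás 5. Priya and Rosa advance.
Runoff: Priya is ranked above Rosa on 11 ballots, Rosa above Priya on 13.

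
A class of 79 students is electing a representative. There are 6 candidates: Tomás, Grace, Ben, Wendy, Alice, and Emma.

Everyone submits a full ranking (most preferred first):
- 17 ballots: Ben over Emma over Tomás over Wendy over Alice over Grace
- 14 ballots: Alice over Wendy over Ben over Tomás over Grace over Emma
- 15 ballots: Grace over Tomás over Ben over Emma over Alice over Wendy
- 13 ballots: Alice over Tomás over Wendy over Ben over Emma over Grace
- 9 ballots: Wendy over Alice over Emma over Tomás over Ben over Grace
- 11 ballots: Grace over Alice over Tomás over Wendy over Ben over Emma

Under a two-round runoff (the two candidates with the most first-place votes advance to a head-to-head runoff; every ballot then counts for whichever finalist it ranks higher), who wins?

Round 1 first-place votes: Tomás 0, Grace 26, Ben 17, Wendy 9, Alice 27, Emma 0. Alice and Grace advance.
Runoff: Alice is ranked above Grace on 53 ballots, Grace above Alice on 26.

Alice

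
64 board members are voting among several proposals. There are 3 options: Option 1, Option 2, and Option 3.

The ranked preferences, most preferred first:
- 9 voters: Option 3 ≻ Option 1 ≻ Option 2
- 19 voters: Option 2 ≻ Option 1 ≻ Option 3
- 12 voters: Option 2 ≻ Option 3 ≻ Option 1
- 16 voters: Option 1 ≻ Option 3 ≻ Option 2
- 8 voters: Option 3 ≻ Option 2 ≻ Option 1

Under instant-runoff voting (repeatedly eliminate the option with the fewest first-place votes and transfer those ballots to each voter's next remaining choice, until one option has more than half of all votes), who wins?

Option 3

Round 1: Option 1 16, Option 2 31, Option 3 17. Option 1 eliminated.
Round 2: Option 2 31, Option 3 33. Option 3 has a majority (≥33).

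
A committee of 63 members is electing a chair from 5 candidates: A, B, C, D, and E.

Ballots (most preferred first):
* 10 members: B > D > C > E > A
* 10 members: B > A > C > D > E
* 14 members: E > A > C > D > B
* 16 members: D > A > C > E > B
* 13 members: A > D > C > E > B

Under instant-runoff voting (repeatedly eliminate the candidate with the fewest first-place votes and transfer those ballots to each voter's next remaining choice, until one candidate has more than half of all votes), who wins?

Round 1: A 13, B 20, C 0, D 16, E 14. C eliminated.
Round 2: A 13, B 20, D 16, E 14. A eliminated.
Round 3: B 20, D 29, E 14. E eliminated.
Round 4: B 20, D 43. D has a majority (≥32).

D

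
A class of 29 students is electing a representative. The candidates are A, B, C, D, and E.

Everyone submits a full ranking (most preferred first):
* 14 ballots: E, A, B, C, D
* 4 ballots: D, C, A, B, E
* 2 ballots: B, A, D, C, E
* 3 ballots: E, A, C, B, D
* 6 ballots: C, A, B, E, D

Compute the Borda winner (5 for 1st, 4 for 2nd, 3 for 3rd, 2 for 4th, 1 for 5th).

A

A: 14×4 + 4×3 + 2×4 + 3×4 + 6×4 = 112
B: 14×3 + 4×2 + 2×5 + 3×2 + 6×3 = 84
C: 14×2 + 4×4 + 2×2 + 3×3 + 6×5 = 87
D: 14×1 + 4×5 + 2×3 + 3×1 + 6×1 = 49
E: 14×5 + 4×1 + 2×1 + 3×5 + 6×2 = 103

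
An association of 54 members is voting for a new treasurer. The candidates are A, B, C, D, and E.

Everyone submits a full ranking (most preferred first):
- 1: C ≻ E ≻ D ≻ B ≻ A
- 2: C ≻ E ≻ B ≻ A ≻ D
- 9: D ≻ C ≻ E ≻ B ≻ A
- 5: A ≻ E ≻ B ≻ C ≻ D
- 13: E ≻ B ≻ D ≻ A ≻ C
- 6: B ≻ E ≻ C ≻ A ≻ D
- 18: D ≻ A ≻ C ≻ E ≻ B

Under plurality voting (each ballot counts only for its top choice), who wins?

D

First-place votes: A 5, B 6, C 3, D 27, E 13.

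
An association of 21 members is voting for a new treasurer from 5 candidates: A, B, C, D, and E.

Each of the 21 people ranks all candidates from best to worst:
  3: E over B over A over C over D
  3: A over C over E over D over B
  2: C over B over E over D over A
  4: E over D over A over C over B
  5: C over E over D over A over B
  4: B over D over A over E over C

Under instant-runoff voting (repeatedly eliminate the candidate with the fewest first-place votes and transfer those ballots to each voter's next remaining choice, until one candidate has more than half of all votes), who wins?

Round 1: A 3, B 4, C 7, D 0, E 7. D eliminated.
Round 2: A 3, B 4, C 7, E 7. A eliminated.
Round 3: B 4, C 10, E 7. B eliminated.
Round 4: C 10, E 11. E has a majority (≥11).

E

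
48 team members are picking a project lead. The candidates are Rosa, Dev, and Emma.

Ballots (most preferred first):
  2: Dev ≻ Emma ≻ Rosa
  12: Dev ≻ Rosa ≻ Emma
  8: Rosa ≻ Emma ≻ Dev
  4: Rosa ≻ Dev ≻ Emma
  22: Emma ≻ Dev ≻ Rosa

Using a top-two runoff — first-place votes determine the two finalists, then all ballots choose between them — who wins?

Round 1 first-place votes: Rosa 12, Dev 14, Emma 22. Emma and Dev advance.
Runoff: Emma is ranked above Dev on 30 ballots, Dev above Emma on 18.

Emma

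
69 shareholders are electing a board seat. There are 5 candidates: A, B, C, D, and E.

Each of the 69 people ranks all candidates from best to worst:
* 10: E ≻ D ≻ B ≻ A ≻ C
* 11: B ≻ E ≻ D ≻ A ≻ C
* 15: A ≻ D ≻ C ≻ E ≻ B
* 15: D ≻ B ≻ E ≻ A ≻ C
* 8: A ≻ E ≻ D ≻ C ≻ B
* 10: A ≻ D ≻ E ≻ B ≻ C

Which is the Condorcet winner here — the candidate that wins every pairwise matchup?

D

D vs A: 36–33
D vs B: 58–11
D vs C: 69–0
D vs E: 40–29
D beats every other candidate.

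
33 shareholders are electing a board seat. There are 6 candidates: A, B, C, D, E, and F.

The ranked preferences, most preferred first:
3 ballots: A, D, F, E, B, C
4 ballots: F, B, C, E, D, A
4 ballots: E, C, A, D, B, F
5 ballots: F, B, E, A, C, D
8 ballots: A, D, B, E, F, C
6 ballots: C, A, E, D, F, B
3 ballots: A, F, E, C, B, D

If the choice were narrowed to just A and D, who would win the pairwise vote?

A is ranked above D on 29 ballots; D above A on 4.

A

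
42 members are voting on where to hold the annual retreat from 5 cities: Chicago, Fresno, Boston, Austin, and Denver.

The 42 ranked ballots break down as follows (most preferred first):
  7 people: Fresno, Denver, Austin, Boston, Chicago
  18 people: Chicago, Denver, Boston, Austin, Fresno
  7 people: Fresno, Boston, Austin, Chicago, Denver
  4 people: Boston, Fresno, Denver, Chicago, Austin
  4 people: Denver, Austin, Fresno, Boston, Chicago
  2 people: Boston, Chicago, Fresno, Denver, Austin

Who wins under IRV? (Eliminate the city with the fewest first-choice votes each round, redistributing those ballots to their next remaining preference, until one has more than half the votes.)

Round 1: Chicago 18, Fresno 14, Boston 6, Austin 0, Denver 4. Austin eliminated.
Round 2: Chicago 18, Fresno 14, Boston 6, Denver 4. Denver eliminated.
Round 3: Chicago 18, Fresno 18, Boston 6. Boston eliminated.
Round 4: Chicago 20, Fresno 22. Fresno has a majority (≥22).

Fresno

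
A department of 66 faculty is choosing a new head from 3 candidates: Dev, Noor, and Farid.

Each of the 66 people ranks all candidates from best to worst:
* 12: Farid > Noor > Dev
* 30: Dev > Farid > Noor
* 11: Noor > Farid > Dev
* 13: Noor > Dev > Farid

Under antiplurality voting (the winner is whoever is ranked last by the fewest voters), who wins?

Farid

Last-place votes: Dev 23, Noor 30, Farid 13.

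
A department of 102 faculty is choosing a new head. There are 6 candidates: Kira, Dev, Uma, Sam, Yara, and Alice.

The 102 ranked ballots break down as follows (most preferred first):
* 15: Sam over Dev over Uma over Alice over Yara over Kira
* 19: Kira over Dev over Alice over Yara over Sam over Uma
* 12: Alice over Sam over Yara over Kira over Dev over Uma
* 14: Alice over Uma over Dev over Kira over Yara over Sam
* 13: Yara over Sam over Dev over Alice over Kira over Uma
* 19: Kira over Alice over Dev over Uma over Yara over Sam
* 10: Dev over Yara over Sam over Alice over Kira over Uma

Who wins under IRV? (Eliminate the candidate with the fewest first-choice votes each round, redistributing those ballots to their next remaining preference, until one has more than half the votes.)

Round 1: Kira 38, Dev 10, Uma 0, Sam 15, Yara 13, Alice 26. Uma eliminated.
Round 2: Kira 38, Dev 10, Sam 15, Yara 13, Alice 26. Dev eliminated.
Round 3: Kira 38, Sam 15, Yara 23, Alice 26. Sam eliminated.
Round 4: Kira 38, Yara 23, Alice 41. Yara eliminated.
Round 5: Kira 38, Alice 64. Alice has a majority (≥52).

Alice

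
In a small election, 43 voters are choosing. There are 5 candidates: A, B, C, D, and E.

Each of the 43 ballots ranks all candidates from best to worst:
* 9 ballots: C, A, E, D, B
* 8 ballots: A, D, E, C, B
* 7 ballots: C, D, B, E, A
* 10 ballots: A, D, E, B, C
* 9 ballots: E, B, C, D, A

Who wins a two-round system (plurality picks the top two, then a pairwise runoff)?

C

Round 1 first-place votes: A 18, B 0, C 16, D 0, E 9. A and C advance.
Runoff: A is ranked above C on 18 ballots, C above A on 25.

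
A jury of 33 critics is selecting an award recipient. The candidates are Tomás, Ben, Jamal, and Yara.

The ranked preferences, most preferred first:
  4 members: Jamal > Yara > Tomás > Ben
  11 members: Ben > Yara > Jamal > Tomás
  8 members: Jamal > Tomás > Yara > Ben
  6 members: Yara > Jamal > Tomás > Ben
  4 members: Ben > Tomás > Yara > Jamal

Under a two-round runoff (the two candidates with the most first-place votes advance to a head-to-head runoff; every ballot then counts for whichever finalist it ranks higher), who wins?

Jamal

Round 1 first-place votes: Tomás 0, Ben 15, Jamal 12, Yara 6. Ben and Jamal advance.
Runoff: Ben is ranked above Jamal on 15 ballots, Jamal above Ben on 18.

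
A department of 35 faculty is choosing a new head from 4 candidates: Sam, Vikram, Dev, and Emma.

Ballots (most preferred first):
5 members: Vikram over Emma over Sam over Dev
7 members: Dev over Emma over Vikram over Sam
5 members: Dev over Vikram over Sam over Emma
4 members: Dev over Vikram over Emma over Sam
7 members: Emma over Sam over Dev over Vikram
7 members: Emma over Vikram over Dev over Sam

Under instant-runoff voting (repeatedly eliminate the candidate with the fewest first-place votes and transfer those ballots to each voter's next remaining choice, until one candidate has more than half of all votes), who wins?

Round 1: Sam 0, Vikram 5, Dev 16, Emma 14. Sam eliminated.
Round 2: Vikram 5, Dev 16, Emma 14. Vikram eliminated.
Round 3: Dev 16, Emma 19. Emma has a majority (≥18).

Emma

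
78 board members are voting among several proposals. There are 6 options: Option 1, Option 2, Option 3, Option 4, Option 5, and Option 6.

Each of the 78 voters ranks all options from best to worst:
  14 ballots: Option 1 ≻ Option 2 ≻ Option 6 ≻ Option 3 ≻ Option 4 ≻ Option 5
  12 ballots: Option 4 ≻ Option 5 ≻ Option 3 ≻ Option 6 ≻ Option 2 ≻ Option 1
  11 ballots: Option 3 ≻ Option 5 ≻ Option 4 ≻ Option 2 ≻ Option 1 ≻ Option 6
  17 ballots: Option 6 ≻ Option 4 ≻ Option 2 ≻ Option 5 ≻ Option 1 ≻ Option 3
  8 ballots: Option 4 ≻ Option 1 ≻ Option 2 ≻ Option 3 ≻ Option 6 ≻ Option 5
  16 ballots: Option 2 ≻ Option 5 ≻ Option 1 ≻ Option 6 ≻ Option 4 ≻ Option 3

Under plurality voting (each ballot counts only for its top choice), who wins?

Option 4

First-place votes: Option 1 14, Option 2 16, Option 3 11, Option 4 20, Option 5 0, Option 6 17.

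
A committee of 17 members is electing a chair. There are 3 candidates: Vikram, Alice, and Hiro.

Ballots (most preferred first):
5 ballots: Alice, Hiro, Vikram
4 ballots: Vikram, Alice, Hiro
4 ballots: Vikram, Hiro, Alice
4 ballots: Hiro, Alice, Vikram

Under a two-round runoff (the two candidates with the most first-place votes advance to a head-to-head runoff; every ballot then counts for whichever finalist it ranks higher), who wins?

Alice

Round 1 first-place votes: Vikram 8, Alice 5, Hiro 4. Vikram and Alice advance.
Runoff: Vikram is ranked above Alice on 8 ballots, Alice above Vikram on 9.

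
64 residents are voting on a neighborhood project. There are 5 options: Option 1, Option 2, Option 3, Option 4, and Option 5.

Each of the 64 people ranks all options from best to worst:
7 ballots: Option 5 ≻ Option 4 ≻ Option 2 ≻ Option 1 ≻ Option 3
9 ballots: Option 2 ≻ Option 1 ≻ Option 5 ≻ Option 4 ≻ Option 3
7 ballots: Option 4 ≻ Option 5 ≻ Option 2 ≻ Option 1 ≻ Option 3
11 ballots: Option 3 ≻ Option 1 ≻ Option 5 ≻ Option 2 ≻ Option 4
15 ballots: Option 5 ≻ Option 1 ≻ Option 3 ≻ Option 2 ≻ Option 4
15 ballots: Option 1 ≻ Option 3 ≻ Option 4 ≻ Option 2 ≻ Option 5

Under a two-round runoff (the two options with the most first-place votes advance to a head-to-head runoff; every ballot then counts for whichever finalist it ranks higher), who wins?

Round 1 first-place votes: Option 1 15, Option 2 9, Option 3 11, Option 4 7, Option 5 22. Option 5 and Option 1 advance.
Runoff: Option 5 is ranked above Option 1 on 29 ballots, Option 1 above Option 5 on 35.

Option 1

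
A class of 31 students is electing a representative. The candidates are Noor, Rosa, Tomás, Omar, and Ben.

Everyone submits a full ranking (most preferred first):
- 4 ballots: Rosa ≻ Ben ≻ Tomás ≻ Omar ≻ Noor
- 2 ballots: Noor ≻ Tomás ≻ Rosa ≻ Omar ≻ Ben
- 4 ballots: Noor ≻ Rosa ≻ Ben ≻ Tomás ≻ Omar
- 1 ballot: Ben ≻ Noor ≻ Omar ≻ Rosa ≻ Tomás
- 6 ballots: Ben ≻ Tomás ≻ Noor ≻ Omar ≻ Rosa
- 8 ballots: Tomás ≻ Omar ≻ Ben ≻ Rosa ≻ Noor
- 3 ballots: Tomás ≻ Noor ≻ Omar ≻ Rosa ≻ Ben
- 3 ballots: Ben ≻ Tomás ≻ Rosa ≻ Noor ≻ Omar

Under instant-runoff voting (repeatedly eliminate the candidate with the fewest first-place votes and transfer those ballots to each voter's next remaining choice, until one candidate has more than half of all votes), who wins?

Ben

Round 1: Noor 6, Rosa 4, Tomás 11, Omar 0, Ben 10. Omar eliminated.
Round 2: Noor 6, Rosa 4, Tomás 11, Ben 10. Rosa eliminated.
Round 3: Noor 6, Tomás 11, Ben 14. Noor eliminated.
Round 4: Tomás 13, Ben 18. Ben has a majority (≥16).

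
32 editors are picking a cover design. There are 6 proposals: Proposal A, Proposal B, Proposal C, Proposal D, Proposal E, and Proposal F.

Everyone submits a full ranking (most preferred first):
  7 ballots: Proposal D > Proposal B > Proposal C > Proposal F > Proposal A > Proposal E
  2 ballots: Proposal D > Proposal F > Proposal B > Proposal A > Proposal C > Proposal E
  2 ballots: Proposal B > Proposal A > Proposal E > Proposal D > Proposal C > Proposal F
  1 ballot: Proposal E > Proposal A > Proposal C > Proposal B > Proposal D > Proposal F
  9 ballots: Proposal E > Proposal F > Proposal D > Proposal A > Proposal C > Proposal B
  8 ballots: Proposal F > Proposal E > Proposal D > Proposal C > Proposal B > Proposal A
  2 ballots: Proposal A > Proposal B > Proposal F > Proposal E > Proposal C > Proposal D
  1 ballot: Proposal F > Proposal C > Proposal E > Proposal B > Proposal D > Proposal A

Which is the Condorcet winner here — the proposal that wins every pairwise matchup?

Proposal F vs Proposal A: 27–5
Proposal F vs Proposal B: 20–12
Proposal F vs Proposal C: 22–10
Proposal F vs Proposal D: 20–12
Proposal F vs Proposal E: 20–12
Proposal F beats every other proposal.

Proposal F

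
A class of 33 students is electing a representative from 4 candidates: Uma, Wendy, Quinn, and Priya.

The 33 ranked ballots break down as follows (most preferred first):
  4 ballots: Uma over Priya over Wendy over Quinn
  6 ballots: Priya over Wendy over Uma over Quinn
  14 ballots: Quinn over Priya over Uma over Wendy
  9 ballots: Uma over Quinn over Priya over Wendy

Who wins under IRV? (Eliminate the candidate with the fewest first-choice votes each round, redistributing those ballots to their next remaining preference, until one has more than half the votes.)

Round 1: Uma 13, Wendy 0, Quinn 14, Priya 6. Wendy eliminated.
Round 2: Uma 13, Quinn 14, Priya 6. Priya eliminated.
Round 3: Uma 19, Quinn 14. Uma has a majority (≥17).

Uma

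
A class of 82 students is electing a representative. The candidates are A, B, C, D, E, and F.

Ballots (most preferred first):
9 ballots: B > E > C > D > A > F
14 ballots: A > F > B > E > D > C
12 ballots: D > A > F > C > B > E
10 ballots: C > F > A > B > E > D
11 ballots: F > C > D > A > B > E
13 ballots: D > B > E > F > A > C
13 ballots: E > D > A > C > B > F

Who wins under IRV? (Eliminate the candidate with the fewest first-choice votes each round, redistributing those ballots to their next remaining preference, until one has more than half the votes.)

D

Round 1: A 14, B 9, C 10, D 25, E 13, F 11. B eliminated.
Round 2: A 14, C 10, D 25, E 22, F 11. C eliminated.
Round 3: A 14, D 25, E 22, F 21. A eliminated.
Round 4: D 25, E 22, F 35. E eliminated.
Round 5: D 47, F 35. D has a majority (≥42).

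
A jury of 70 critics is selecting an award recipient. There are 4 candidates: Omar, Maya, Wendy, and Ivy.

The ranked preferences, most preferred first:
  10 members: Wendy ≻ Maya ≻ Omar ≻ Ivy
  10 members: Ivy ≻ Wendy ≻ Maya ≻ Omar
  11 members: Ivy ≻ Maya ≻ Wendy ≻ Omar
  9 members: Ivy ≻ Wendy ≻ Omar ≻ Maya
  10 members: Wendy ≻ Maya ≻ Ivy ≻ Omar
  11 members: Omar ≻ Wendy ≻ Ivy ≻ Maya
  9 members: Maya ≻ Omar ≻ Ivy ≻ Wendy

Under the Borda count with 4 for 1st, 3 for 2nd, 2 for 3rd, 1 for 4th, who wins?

Omar: 10×2 + 10×1 + 11×1 + 9×2 + 10×1 + 11×4 + 9×3 = 140
Maya: 10×3 + 10×2 + 11×3 + 9×1 + 10×3 + 11×1 + 9×4 = 169
Wendy: 10×4 + 10×3 + 11×2 + 9×3 + 10×4 + 11×3 + 9×1 = 201
Ivy: 10×1 + 10×4 + 11×4 + 9×4 + 10×2 + 11×2 + 9×2 = 190

Wendy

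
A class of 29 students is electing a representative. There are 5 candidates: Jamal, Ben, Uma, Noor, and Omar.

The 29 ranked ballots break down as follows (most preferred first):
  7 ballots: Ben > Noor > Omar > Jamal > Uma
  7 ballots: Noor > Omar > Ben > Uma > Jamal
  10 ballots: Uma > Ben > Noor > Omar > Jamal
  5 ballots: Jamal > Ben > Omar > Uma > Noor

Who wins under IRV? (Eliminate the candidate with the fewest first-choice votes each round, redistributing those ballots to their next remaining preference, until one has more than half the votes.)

Round 1: Jamal 5, Ben 7, Uma 10, Noor 7, Omar 0. Omar eliminated.
Round 2: Jamal 5, Ben 7, Uma 10, Noor 7. Jamal eliminated.
Round 3: Ben 12, Uma 10, Noor 7. Noor eliminated.
Round 4: Ben 19, Uma 10. Ben has a majority (≥15).

Ben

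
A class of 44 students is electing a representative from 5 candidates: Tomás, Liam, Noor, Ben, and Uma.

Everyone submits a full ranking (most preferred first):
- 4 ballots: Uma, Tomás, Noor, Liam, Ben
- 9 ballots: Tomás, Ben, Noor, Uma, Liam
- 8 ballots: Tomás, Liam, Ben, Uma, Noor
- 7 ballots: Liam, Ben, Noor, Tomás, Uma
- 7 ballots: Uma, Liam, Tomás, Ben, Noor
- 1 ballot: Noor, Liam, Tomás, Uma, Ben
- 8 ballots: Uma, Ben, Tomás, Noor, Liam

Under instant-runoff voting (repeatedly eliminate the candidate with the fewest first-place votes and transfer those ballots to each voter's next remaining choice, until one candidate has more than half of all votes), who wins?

Tomás

Round 1: Tomás 17, Liam 7, Noor 1, Ben 0, Uma 19. Ben eliminated.
Round 2: Tomás 17, Liam 7, Noor 1, Uma 19. Noor eliminated.
Round 3: Tomás 17, Liam 8, Uma 19. Liam eliminated.
Round 4: Tomás 25, Uma 19. Tomás has a majority (≥23).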